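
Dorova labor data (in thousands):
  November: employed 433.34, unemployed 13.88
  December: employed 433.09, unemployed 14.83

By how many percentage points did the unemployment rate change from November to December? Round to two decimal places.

November: labor force = 433.34 + 13.88 = 447.22; u = 13.88/447.22 = 3.10%.
December: labor force = 433.09 + 14.83 = 447.92; u = 14.83/447.92 = 3.31%.
Change = 3.31% − 3.10% = +0.21 pp.

The unemployment rate changed by +0.21 percentage points.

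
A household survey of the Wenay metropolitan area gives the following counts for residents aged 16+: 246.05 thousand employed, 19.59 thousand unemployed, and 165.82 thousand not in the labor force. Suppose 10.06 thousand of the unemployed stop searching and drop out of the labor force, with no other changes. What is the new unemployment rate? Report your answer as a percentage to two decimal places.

New unemployment rate ≈ 3.73%.

Initially, labor force = 246.05 + 19.59 = 265.64 thousand, so u = 19.59/265.64 = 7.37%.
After the change, unemployed and labor force both fall by 10.06 → E = 246.05, U = 9.53, labor force = 255.58 thousand.
New unemployment rate = 9.53 / 255.58 = 3.73%.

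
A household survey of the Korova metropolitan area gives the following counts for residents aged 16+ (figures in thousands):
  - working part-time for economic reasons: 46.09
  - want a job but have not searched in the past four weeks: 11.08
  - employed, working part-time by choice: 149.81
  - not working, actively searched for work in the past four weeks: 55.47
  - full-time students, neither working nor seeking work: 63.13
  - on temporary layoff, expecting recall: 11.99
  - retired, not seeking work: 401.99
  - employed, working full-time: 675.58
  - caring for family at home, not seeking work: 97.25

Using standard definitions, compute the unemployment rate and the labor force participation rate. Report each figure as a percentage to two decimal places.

Unemployment rate ≈ 7.18%; labor force participation rate ≈ 62.08%.

Employed = 46.09 + 149.81 + 675.58 = 871.48 thousand (anyone who worked, including part-time for economic reasons, counts as employed).
Unemployed = 55.47 + 11.99 = 67.46 thousand (jobless and actively searching, or on temporary layoff).
Labor force = 871.48 + 67.46 = 938.94 thousand.
Not in labor force = 11.08 + 63.13 + 401.99 + 97.25 = 573.45 thousand (those not working and not actively searching are outside the labor force — including those who want a job but have given up searching).
Civilian working-age population = 938.94 + 573.45 = 1,512.39 thousand.
Unemployment rate = 67.46 / 938.94 = 7.18%.
Labor force participation rate = 938.94 / 1,512.39 = 62.08%.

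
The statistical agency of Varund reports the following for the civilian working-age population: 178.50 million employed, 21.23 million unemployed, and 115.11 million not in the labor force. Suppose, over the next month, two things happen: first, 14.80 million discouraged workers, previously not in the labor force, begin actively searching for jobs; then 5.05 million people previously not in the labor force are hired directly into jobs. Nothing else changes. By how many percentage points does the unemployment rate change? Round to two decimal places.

Initially, labor force = 178.50 + 21.23 = 199.73 million, so u = 21.23/199.73 = 10.63%.
After the first change, unemployed and labor force both rise by 14.80 → E = 178.50, U = 36.03, labor force = 214.53 million.
After the second change, employed and labor force both rise by 5.05; unemployed unchanged → E = 183.55, U = 36.03, labor force = 219.58 million.
New unemployment rate = 36.03 / 219.58 = 16.41%.
Change = 16.41% − 10.63% = +5.78 percentage points.

The unemployment rate changes by +5.78 percentage points.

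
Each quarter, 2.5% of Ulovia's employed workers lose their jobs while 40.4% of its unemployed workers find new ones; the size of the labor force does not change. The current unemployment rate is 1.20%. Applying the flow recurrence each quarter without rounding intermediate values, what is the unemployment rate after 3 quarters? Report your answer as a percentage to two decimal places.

Unemployment rate after three quarters ≈ 4.97%.

With a fixed labor force, u_{t+1} = u_t + s·(1−u_t) − f·u_t = u_t·(1−s−f) + s.
Here 1−s−f = 0.571 and s = 0.025.
u_1 = 0.012000 × 0.571 + 0.025 = 0.031852.
u_2 = 0.031852 × 0.571 + 0.025 = 0.043187.
u_3 = 0.043187 × 0.571 + 0.025 = 0.049660.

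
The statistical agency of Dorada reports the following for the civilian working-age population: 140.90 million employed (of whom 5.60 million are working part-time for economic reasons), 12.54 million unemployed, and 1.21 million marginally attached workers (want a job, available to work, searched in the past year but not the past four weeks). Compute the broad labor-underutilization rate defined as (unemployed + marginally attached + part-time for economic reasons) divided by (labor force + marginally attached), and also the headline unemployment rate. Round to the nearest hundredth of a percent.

Broad underutilization rate ≈ 12.51%; headline unemployment rate ≈ 8.17%.

Labor force = 140.90 + 12.54 = 153.44 million.
Numerator = 12.54 + 1.21 + 5.60 = 19.35 million.
Denominator = 153.44 + 1.21 = 154.65 million.
Broad rate = 19.35 / 154.65 = 12.51%.
Headline unemployment rate = 12.54 / 153.44 = 8.17%.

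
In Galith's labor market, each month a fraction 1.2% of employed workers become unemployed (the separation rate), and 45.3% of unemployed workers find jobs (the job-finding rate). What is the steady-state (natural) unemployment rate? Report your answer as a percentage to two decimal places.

Steady-state unemployment rate ≈ 2.58%.

At steady state the flows balance: s·E = f·U, so U/(E+U) = s/(s+f).
u* = 1.2 / (1.2 + 45.3) = 1.2 / 46.50 = 2.58%.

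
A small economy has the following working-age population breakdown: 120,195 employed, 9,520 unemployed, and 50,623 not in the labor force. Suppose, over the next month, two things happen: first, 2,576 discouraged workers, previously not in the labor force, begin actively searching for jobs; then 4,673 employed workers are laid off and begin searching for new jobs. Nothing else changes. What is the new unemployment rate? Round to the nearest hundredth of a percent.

New unemployment rate ≈ 12.68%.

Initially, labor force = 120,195 + 9,520 = 129,715, so u = 9,520/129,715 = 7.34%.
After the first change, unemployed and labor force both rise by 2,576 → E = 120,195, U = 12,096, labor force = 132,291.
After the second change, employed falls and unemployed rises by 4,673; labor force unchanged → E = 115,522, U = 16,769, labor force = 132,291.
New unemployment rate = 16,769 / 132,291 = 12.68%.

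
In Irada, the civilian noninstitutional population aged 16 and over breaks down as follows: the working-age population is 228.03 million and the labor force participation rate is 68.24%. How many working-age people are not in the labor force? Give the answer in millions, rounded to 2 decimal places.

About 72.42 million are not in the labor force.

Share not in the labor force = 1 − 0.6824 = 0.3176.
Not in labor force = 0.3176 × 228.03 ≈ 72.42 million.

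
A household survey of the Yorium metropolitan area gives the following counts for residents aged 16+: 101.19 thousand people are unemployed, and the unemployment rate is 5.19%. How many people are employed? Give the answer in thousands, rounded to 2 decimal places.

Labor force = U / u = 101.19 / 0.0519 ≈ 1,949.71 thousand.
Employed = labor force − unemployed = 1,949.71 − 101.19 = 1,848.52 thousand.

About 1,848.52 thousand are employed.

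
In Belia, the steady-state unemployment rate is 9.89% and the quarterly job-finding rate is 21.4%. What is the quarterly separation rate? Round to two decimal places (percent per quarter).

Separation rate ≈ 2.35% per quarter.

From u* = s/(s+f): s = u·f/(1−u).
s = 0.0989 × 21.4 / (1 − 0.0989) = 2.1165 / 0.9011 ≈ 2.35% per quarter.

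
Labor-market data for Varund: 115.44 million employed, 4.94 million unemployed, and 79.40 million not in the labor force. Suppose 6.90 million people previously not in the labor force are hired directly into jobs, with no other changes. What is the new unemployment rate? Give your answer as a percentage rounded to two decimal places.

Initially, labor force = 115.44 + 4.94 = 120.38 million, so u = 4.94/120.38 = 4.10%.
After the change, employed and labor force both rise by 6.90; unemployed unchanged → E = 122.34, U = 4.94, labor force = 127.28 million.
New unemployment rate = 4.94 / 127.28 = 3.88%.

New unemployment rate ≈ 3.88%.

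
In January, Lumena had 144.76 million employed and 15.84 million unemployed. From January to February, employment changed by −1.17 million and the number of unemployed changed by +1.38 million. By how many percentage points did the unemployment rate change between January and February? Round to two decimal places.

The unemployment rate changed by +0.85 percentage points.

January: labor force = 144.76 + 15.84 = 160.60; u = 15.84/160.60 = 9.86%.
February: labor force = 143.59 + 17.22 = 160.81; u = 17.22/160.81 = 10.71%.
Change = 10.71% − 9.86% = +0.85 pp.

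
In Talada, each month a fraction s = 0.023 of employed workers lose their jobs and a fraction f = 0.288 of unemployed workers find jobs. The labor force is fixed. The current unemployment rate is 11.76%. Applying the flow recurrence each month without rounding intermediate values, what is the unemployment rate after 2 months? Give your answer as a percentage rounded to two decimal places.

With a fixed labor force, u_{t+1} = u_t + s·(1−u_t) − f·u_t = u_t·(1−s−f) + s.
Here 1−s−f = 0.689 and s = 0.023.
u_1 = 0.117600 × 0.689 + 0.023 = 0.104026.
u_2 = 0.104026 × 0.689 + 0.023 = 0.094674.

Unemployment rate after two months ≈ 9.47%.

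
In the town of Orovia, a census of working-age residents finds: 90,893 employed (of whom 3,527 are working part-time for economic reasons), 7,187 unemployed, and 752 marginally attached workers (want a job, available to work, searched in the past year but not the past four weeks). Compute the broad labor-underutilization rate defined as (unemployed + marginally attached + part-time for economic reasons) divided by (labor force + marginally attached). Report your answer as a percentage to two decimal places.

Broad underutilization rate ≈ 11.60%.

Labor force = 90,893 + 7,187 = 98,080.
Numerator = 7,187 + 752 + 3,527 = 11,466.
Denominator = 98,080 + 752 = 98,832.
Broad rate = 11,466 / 98,832 = 11.60%.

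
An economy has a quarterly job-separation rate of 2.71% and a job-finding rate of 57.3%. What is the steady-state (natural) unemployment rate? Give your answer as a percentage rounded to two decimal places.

At steady state the flows balance: s·E = f·U, so U/(E+U) = s/(s+f).
u* = 2.71 / (2.71 + 57.3) = 2.71 / 60.01 = 4.52%.

Steady-state unemployment rate ≈ 4.52%.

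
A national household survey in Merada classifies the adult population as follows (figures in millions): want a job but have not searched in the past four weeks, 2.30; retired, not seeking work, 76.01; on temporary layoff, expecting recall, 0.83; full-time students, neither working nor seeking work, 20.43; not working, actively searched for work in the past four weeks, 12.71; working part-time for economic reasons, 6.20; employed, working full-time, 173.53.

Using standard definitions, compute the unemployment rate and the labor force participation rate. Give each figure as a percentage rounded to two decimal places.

Unemployment rate ≈ 7.01%; labor force participation rate ≈ 66.19%.

Employed = 6.20 + 173.53 = 179.73 million (anyone who worked, including part-time for economic reasons, counts as employed).
Unemployed = 0.83 + 12.71 = 13.54 million (jobless and actively searching, or on temporary layoff).
Labor force = 179.73 + 13.54 = 193.27 million.
Not in labor force = 2.30 + 76.01 + 20.43 = 98.74 million (those not working and not actively searching are outside the labor force — including those who want a job but have given up searching).
Civilian working-age population = 193.27 + 98.74 = 292.01 million.
Unemployment rate = 13.54 / 193.27 = 7.01%.
Labor force participation rate = 193.27 / 292.01 = 66.19%.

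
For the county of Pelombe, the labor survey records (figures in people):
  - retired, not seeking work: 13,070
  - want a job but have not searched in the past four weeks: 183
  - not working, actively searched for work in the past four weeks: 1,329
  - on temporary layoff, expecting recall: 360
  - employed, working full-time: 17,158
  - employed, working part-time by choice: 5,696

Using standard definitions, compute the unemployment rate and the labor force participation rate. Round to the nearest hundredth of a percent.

Employed = 17,158 + 5,696 = 22,854.
Unemployed = 1,329 + 360 = 1,689 (jobless and actively searching, or on temporary layoff).
Labor force = 22,854 + 1,689 = 24,543.
Not in labor force = 13,070 + 183 = 13,253 (those not working and not actively searching are outside the labor force — including those who want a job but have given up searching).
Civilian working-age population = 24,543 + 13,253 = 37,796.
Unemployment rate = 1,689 / 24,543 = 6.88%.
Labor force participation rate = 24,543 / 37,796 = 64.94%.

Unemployment rate ≈ 6.88%; labor force participation rate ≈ 64.94%.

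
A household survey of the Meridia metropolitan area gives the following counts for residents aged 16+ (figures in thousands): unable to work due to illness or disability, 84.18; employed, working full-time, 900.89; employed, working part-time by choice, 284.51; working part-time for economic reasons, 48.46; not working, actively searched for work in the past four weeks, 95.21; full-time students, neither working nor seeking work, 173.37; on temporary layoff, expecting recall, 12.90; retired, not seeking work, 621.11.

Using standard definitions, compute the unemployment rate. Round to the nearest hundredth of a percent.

Unemployment rate ≈ 8.06%.

Employed = 900.89 + 284.51 + 48.46 = 1,233.86 thousand (anyone who worked, including part-time for economic reasons, counts as employed).
Unemployed = 95.21 + 12.90 = 108.11 thousand (jobless and actively searching, or on temporary layoff).
Labor force = 1,233.86 + 108.11 = 1,341.97 thousand.
Unemployment rate = 108.11 / 1,341.97 = 8.06%.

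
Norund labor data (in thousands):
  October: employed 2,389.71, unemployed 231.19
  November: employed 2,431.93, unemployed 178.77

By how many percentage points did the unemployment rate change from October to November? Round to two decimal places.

The unemployment rate changed by −1.97 percentage points.

October: labor force = 2,389.71 + 231.19 = 2,620.90; u = 231.19/2,620.90 = 8.82%.
November: labor force = 2,431.93 + 178.77 = 2,610.70; u = 178.77/2,610.70 = 6.85%.
Change = 6.85% − 8.82% = −1.97 pp.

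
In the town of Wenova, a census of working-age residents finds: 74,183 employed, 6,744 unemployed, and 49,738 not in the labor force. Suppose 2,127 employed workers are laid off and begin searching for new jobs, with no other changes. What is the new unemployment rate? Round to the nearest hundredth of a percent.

Initially, labor force = 74,183 + 6,744 = 80,927, so u = 6,744/80,927 = 8.33%.
After the change, employed falls and unemployed rises by 2,127; labor force unchanged → E = 72,056, U = 8,871, labor force = 80,927.
New unemployment rate = 8,871 / 80,927 = 10.96%.

New unemployment rate ≈ 10.96%.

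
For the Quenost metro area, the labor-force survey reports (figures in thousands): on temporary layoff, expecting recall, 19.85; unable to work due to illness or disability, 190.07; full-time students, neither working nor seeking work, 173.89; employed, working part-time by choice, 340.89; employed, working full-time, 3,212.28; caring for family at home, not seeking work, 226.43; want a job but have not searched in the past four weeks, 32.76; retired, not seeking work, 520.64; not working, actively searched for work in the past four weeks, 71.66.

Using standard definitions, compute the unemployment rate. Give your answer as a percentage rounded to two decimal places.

Unemployment rate ≈ 2.51%.

Employed = 340.89 + 3,212.28 = 3,553.17 thousand.
Unemployed = 19.85 + 71.66 = 91.51 thousand (jobless and actively searching, or on temporary layoff).
Labor force = 3,553.17 + 91.51 = 3,644.68 thousand.
Unemployment rate = 91.51 / 3,644.68 = 2.51%.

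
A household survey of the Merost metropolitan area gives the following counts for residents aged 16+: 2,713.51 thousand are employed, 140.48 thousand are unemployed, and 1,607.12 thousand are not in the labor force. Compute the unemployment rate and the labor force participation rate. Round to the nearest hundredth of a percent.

Labor force = employed + unemployed = 2,713.51 + 140.48 = 2,853.99 thousand.
Working-age population = 2,853.99 + 1,607.12 = 4,461.11 thousand.
Unemployment rate = 140.48 / 2,853.99 = 4.92%.
Labor force participation rate = 2,853.99 / 4,461.11 = 63.97%.

Unemployment rate ≈ 4.92%; labor force participation rate ≈ 63.97%.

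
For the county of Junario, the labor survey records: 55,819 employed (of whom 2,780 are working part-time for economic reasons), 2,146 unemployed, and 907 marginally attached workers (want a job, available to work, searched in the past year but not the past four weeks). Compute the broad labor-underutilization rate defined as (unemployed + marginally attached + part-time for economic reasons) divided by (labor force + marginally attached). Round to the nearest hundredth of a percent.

Broad underutilization rate ≈ 9.91%.

Labor force = 55,819 + 2,146 = 57,965.
Numerator = 2,146 + 907 + 2,780 = 5,833.
Denominator = 57,965 + 907 = 58,872.
Broad rate = 5,833 / 58,872 = 9.91%.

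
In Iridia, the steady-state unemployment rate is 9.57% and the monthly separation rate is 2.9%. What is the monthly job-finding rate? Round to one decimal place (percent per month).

From u* = s/(s+f): f = s·(1−u)/u.
f = 2.9 × (1 − 0.0957) / 0.0957 = 2.6225 / 0.0957 ≈ 27.4% per month.

Job-finding rate ≈ 27.4% per month.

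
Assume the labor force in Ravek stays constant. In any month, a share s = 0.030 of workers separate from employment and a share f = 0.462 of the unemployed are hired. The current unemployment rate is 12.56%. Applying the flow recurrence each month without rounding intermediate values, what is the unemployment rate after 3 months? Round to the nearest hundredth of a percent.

Unemployment rate after three months ≈ 6.94%.

With a fixed labor force, u_{t+1} = u_t + s·(1−u_t) − f·u_t = u_t·(1−s−f) + s.
Here 1−s−f = 0.508 and s = 0.030.
u_1 = 0.125600 × 0.508 + 0.030 = 0.093805.
u_2 = 0.093805 × 0.508 + 0.030 = 0.077653.
u_3 = 0.077653 × 0.508 + 0.030 = 0.069448.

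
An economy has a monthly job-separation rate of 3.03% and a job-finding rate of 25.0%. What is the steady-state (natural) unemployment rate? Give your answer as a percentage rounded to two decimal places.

Steady-state unemployment rate ≈ 10.81%.

At steady state the flows balance: s·E = f·U, so U/(E+U) = s/(s+f).
u* = 3.03 / (3.03 + 25.0) = 3.03 / 28.03 = 10.81%.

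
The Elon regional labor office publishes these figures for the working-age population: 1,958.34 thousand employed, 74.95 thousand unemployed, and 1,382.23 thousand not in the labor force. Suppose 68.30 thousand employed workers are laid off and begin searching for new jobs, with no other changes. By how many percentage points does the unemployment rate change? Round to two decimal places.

The unemployment rate changes by +3.36 percentage points.

Initially, labor force = 1,958.34 + 74.95 = 2,033.29 thousand, so u = 74.95/2,033.29 = 3.69%.
After the change, employed falls and unemployed rises by 68.30; labor force unchanged → E = 1,890.04, U = 143.25, labor force = 2,033.29 thousand.
New unemployment rate = 143.25 / 2,033.29 = 7.05%.
Change = 7.05% − 3.69% = +3.36 percentage points.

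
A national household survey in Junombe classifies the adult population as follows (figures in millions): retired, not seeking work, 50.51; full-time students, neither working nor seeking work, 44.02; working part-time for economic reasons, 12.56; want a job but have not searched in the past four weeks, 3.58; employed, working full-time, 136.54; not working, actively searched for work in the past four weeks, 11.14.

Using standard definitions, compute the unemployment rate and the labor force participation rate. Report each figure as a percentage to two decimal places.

Unemployment rate ≈ 6.95%; labor force participation rate ≈ 62.02%.

Employed = 12.56 + 136.54 = 149.10 million (anyone who worked, including part-time for economic reasons, counts as employed).
Unemployed = 11.14 million.
Labor force = 149.10 + 11.14 = 160.24 million.
Not in labor force = 50.51 + 44.02 + 3.58 = 98.11 million (those not working and not actively searching are outside the labor force — including those who want a job but have given up searching).
Civilian working-age population = 160.24 + 98.11 = 258.35 million.
Unemployment rate = 11.14 / 160.24 = 6.95%.
Labor force participation rate = 160.24 / 258.35 = 62.02%.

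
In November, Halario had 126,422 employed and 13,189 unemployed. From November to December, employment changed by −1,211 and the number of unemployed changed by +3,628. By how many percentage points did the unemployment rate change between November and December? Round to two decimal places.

The unemployment rate changed by +2.39 percentage points.

November: labor force = 126,422 + 13,189 = 139,611; u = 13,189/139,611 = 9.45%.
December: labor force = 125,211 + 16,817 = 142,028; u = 16,817/142,028 = 11.84%.
Change = 11.84% − 9.45% = +2.39 pp.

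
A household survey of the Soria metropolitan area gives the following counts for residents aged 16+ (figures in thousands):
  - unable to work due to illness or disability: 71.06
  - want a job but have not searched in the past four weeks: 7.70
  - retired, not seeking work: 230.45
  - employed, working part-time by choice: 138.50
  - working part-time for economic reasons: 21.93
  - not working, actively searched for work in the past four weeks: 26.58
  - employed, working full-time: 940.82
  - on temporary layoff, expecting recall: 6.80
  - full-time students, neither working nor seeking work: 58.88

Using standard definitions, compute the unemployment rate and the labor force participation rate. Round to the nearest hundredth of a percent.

Employed = 138.50 + 21.93 + 940.82 = 1,101.25 thousand (anyone who worked, including part-time for economic reasons, counts as employed).
Unemployed = 26.58 + 6.80 = 33.38 thousand (jobless and actively searching, or on temporary layoff).
Labor force = 1,101.25 + 33.38 = 1,134.63 thousand.
Not in labor force = 71.06 + 7.70 + 230.45 + 58.88 = 368.09 thousand (those not working and not actively searching are outside the labor force — including those who want a job but have given up searching).
Civilian working-age population = 1,134.63 + 368.09 = 1,502.72 thousand.
Unemployment rate = 33.38 / 1,134.63 = 2.94%.
Labor force participation rate = 1,134.63 / 1,502.72 = 75.51%.

Unemployment rate ≈ 2.94%; labor force participation rate ≈ 75.51%.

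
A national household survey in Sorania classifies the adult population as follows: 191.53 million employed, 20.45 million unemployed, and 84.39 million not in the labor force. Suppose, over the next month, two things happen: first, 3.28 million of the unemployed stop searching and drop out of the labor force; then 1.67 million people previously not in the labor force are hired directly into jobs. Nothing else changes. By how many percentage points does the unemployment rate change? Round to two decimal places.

Initially, labor force = 191.53 + 20.45 = 211.98 million, so u = 20.45/211.98 = 9.65%.
After the first change, unemployed and labor force both fall by 3.28 → E = 191.53, U = 17.17, labor force = 208.70 million.
After the second change, employed and labor force both rise by 1.67; unemployed unchanged → E = 193.20, U = 17.17, labor force = 210.37 million.
New unemployment rate = 17.17 / 210.37 = 8.16%.
Change = 8.16% − 9.65% = −1.49 percentage points.

The unemployment rate changes by −1.49 percentage points.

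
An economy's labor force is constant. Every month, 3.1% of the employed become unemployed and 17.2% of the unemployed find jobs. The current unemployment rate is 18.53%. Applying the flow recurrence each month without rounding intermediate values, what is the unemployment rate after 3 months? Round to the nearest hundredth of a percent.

With a fixed labor force, u_{t+1} = u_t + s·(1−u_t) − f·u_t = u_t·(1−s−f) + s.
Here 1−s−f = 0.797 and s = 0.031.
u_1 = 0.185300 × 0.797 + 0.031 = 0.178684.
u_2 = 0.178684 × 0.797 + 0.031 = 0.173411.
u_3 = 0.173411 × 0.797 + 0.031 = 0.169209.

Unemployment rate after three months ≈ 16.92%.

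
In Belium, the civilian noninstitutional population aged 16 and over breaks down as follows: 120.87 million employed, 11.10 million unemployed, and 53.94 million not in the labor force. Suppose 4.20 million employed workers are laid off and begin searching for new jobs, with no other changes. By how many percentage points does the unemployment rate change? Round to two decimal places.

Initially, labor force = 120.87 + 11.10 = 131.97 million, so u = 11.10/131.97 = 8.41%.
After the change, employed falls and unemployed rises by 4.20; labor force unchanged → E = 116.67, U = 15.30, labor force = 131.97 million.
New unemployment rate = 15.30 / 131.97 = 11.59%.
Change = 11.59% − 8.41% = +3.18 percentage points.

The unemployment rate changes by +3.18 percentage points.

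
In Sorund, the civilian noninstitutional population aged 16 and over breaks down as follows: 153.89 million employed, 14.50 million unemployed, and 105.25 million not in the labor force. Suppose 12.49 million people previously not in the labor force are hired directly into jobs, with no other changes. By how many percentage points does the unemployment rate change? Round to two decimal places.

Initially, labor force = 153.89 + 14.50 = 168.39 million, so u = 14.50/168.39 = 8.61%.
After the change, employed and labor force both rise by 12.49; unemployed unchanged → E = 166.38, U = 14.50, labor force = 180.88 million.
New unemployment rate = 14.50 / 180.88 = 8.02%.
Change = 8.02% − 8.61% = −0.59 percentage points.

The unemployment rate changes by −0.59 percentage points.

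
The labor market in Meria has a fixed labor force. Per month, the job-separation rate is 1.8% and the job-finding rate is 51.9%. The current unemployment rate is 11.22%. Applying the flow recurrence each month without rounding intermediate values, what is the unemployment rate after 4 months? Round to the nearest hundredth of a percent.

Unemployment rate after four months ≈ 3.71%.

With a fixed labor force, u_{t+1} = u_t + s·(1−u_t) − f·u_t = u_t·(1−s−f) + s.
Here 1−s−f = 0.463 and s = 0.018.
u_1 = 0.112200 × 0.463 + 0.018 = 0.069949.
u_2 = 0.069949 × 0.463 + 0.018 = 0.050386.
u_3 = 0.050386 × 0.463 + 0.018 = 0.041329.
u_4 = 0.041329 × 0.463 + 0.018 = 0.037135.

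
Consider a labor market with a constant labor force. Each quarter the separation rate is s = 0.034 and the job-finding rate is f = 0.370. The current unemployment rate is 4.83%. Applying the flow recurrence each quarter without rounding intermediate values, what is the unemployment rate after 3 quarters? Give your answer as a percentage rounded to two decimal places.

With a fixed labor force, u_{t+1} = u_t + s·(1−u_t) − f·u_t = u_t·(1−s−f) + s.
Here 1−s−f = 0.596 and s = 0.034.
u_1 = 0.048300 × 0.596 + 0.034 = 0.062787.
u_2 = 0.062787 × 0.596 + 0.034 = 0.071421.
u_3 = 0.071421 × 0.596 + 0.034 = 0.076567.

Unemployment rate after three quarters ≈ 7.66%.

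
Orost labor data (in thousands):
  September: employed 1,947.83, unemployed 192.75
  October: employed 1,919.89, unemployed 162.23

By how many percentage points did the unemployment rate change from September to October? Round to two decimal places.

September: labor force = 1,947.83 + 192.75 = 2,140.58; u = 192.75/2,140.58 = 9.00%.
October: labor force = 1,919.89 + 162.23 = 2,082.12; u = 162.23/2,082.12 = 7.79%.
Change = 7.79% − 9.00% = −1.21 pp.

The unemployment rate changed by −1.21 percentage points.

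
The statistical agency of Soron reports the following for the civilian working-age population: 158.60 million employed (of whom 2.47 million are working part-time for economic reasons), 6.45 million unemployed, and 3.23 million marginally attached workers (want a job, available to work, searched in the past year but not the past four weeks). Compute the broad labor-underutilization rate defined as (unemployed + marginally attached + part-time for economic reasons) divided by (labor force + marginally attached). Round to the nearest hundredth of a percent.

Broad underutilization rate ≈ 7.22%.

Labor force = 158.60 + 6.45 = 165.05 million.
Numerator = 6.45 + 3.23 + 2.47 = 12.15 million.
Denominator = 165.05 + 3.23 = 168.28 million.
Broad rate = 12.15 / 168.28 = 7.22%.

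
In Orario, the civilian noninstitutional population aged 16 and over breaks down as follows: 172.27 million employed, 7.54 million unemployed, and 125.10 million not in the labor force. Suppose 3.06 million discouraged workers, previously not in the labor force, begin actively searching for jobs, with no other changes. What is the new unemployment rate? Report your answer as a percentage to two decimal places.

Initially, labor force = 172.27 + 7.54 = 179.81 million, so u = 7.54/179.81 = 4.19%.
After the change, unemployed and labor force both rise by 3.06 → E = 172.27, U = 10.60, labor force = 182.87 million.
New unemployment rate = 10.60 / 182.87 = 5.80%.

New unemployment rate ≈ 5.80%.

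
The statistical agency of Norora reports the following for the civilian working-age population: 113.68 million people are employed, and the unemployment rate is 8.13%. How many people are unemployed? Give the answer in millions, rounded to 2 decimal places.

Let U be the number unemployed. The labor force is E + U, and U/(E+U) = 0.0813.
So U = 0.0813 × 113.68 / (1 − 0.0813) = 9.2422 / 0.9187 ≈ 10.06 million.

About 10.06 million are unemployed.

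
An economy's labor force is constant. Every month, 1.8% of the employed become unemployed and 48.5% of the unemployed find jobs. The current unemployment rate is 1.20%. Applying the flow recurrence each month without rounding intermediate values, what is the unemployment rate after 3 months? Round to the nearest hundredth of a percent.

Unemployment rate after three months ≈ 3.29%.

With a fixed labor force, u_{t+1} = u_t + s·(1−u_t) − f·u_t = u_t·(1−s−f) + s.
Here 1−s−f = 0.497 and s = 0.018.
u_1 = 0.012000 × 0.497 + 0.018 = 0.023964.
u_2 = 0.023964 × 0.497 + 0.018 = 0.029910.
u_3 = 0.029910 × 0.497 + 0.018 = 0.032865.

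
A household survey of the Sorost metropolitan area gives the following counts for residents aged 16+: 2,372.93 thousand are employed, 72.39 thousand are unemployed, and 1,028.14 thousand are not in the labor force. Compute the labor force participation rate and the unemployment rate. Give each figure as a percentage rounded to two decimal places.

Labor force = employed + unemployed = 2,372.93 + 72.39 = 2,445.32 thousand.
Working-age population = 2,445.32 + 1,028.14 = 3,473.46 thousand.
Unemployment rate = 72.39 / 2,445.32 = 2.96%.
Labor force participation rate = 2,445.32 / 3,473.46 = 70.40%.

Labor force participation rate ≈ 70.40%; unemployment rate ≈ 2.96%.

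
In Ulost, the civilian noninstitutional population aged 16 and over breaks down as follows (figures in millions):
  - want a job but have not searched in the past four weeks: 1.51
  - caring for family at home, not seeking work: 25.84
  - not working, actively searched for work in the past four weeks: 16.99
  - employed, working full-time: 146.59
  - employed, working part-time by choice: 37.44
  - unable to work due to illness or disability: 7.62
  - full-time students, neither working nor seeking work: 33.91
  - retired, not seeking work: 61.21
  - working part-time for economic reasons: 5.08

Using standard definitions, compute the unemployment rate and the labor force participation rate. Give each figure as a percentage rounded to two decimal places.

Employed = 146.59 + 37.44 + 5.08 = 189.11 million (anyone who worked, including part-time for economic reasons, counts as employed).
Unemployed = 16.99 million.
Labor force = 189.11 + 16.99 = 206.10 million.
Not in labor force = 1.51 + 25.84 + 7.62 + 33.91 + 61.21 = 130.09 million (those not working and not actively searching are outside the labor force — including those who want a job but have given up searching).
Civilian working-age population = 206.10 + 130.09 = 336.19 million.
Unemployment rate = 16.99 / 206.10 = 8.24%.
Labor force participation rate = 206.10 / 336.19 = 61.30%.

Unemployment rate ≈ 8.24%; labor force participation rate ≈ 61.30%.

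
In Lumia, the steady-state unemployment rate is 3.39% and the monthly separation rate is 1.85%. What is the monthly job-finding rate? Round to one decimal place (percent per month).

Job-finding rate ≈ 52.7% per month.

From u* = s/(s+f): f = s·(1−u)/u.
f = 1.85 × (1 − 0.0339) / 0.0339 = 1.7873 / 0.0339 ≈ 52.7% per month.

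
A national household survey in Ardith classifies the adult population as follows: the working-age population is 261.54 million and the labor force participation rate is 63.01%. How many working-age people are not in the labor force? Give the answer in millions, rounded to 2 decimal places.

Share not in the labor force = 1 − 0.6301 = 0.3699.
Not in labor force = 0.3699 × 261.54 ≈ 96.74 million.

About 96.74 million are not in the labor force.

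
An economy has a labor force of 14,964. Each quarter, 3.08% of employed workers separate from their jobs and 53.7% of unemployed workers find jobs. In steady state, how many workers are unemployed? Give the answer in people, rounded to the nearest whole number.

Steady-state unemployment rate u* = s/(s+f) = 3.08/(3.08+53.7) = 0.054244.
Unemployed = u* × labor force = 0.054244 × 14,964 ≈ 812.

About 812 are unemployed in steady state.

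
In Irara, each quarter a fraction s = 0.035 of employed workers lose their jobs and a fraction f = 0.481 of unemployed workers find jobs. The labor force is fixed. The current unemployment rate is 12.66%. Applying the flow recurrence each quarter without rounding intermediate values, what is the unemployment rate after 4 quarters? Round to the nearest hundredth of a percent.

Unemployment rate after four quarters ≈ 7.11%.

With a fixed labor force, u_{t+1} = u_t + s·(1−u_t) − f·u_t = u_t·(1−s−f) + s.
Here 1−s−f = 0.484 and s = 0.035.
u_1 = 0.126600 × 0.484 + 0.035 = 0.096274.
u_2 = 0.096274 × 0.484 + 0.035 = 0.081597.
u_3 = 0.081597 × 0.484 + 0.035 = 0.074493.
u_4 = 0.074493 × 0.484 + 0.035 = 0.071055.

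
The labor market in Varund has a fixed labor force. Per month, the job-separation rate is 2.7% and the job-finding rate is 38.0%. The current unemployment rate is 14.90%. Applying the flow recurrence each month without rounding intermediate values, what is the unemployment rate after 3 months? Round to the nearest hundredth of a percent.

With a fixed labor force, u_{t+1} = u_t + s·(1−u_t) − f·u_t = u_t·(1−s−f) + s.
Here 1−s−f = 0.593 and s = 0.027.
u_1 = 0.149000 × 0.593 + 0.027 = 0.115357.
u_2 = 0.115357 × 0.593 + 0.027 = 0.095407.
u_3 = 0.095407 × 0.593 + 0.027 = 0.083576.

Unemployment rate after three months ≈ 8.36%.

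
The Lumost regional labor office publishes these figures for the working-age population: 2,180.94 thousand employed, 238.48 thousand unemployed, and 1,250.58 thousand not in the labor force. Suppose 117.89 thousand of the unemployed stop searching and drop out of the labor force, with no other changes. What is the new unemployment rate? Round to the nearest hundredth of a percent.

New unemployment rate ≈ 5.24%.

Initially, labor force = 2,180.94 + 238.48 = 2,419.42 thousand, so u = 238.48/2,419.42 = 9.86%.
After the change, unemployed and labor force both fall by 117.89 → E = 2,180.94, U = 120.59, labor force = 2,301.53 thousand.
New unemployment rate = 120.59 / 2,301.53 = 5.24%.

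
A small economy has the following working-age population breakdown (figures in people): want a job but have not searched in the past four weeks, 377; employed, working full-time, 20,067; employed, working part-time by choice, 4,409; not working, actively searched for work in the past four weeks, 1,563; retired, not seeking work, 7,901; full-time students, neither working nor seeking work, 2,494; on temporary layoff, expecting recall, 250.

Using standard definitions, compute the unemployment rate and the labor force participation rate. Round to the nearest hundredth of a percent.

Employed = 20,067 + 4,409 = 24,476.
Unemployed = 1,563 + 250 = 1,813 (jobless and actively searching, or on temporary layoff).
Labor force = 24,476 + 1,813 = 26,289.
Not in labor force = 377 + 7,901 + 2,494 = 10,772 (those not working and not actively searching are outside the labor force — including those who want a job but have given up searching).
Civilian working-age population = 26,289 + 10,772 = 37,061.
Unemployment rate = 1,813 / 26,289 = 6.90%.
Labor force participation rate = 26,289 / 37,061 = 70.93%.

Unemployment rate ≈ 6.90%; labor force participation rate ≈ 70.93%.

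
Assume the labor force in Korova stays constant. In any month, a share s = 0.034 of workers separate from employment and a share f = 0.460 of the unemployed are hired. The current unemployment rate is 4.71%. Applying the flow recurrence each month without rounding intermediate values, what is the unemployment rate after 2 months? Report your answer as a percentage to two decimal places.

With a fixed labor force, u_{t+1} = u_t + s·(1−u_t) − f·u_t = u_t·(1−s−f) + s.
Here 1−s−f = 0.506 and s = 0.034.
u_1 = 0.047100 × 0.506 + 0.034 = 0.057833.
u_2 = 0.057833 × 0.506 + 0.034 = 0.063263.

Unemployment rate after two months ≈ 6.33%.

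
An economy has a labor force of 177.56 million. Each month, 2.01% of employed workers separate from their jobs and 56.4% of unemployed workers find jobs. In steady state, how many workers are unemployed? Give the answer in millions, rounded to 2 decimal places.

About 6.11 million are unemployed in steady state.

Steady-state unemployment rate u* = s/(s+f) = 2.01/(2.01+56.4) = 0.034412.
Unemployed = u* × labor force = 0.034412 × 177.56 ≈ 6.11 million.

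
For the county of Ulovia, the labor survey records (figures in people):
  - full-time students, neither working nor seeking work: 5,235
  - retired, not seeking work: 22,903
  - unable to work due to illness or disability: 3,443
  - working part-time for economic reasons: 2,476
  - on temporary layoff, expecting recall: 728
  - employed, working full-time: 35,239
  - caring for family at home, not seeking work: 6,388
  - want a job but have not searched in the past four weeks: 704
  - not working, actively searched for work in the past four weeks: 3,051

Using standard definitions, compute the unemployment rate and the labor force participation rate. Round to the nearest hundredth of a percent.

Unemployment rate ≈ 9.11%; labor force participation rate ≈ 51.76%.

Employed = 2,476 + 35,239 = 37,715 (anyone who worked, including part-time for economic reasons, counts as employed).
Unemployed = 728 + 3,051 = 3,779 (jobless and actively searching, or on temporary layoff).
Labor force = 37,715 + 3,779 = 41,494.
Not in labor force = 5,235 + 22,903 + 3,443 + 6,388 + 704 = 38,673 (those not working and not actively searching are outside the labor force — including those who want a job but have given up searching).
Civilian working-age population = 41,494 + 38,673 = 80,167.
Unemployment rate = 3,779 / 41,494 = 9.11%.
Labor force participation rate = 41,494 / 80,167 = 51.76%.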